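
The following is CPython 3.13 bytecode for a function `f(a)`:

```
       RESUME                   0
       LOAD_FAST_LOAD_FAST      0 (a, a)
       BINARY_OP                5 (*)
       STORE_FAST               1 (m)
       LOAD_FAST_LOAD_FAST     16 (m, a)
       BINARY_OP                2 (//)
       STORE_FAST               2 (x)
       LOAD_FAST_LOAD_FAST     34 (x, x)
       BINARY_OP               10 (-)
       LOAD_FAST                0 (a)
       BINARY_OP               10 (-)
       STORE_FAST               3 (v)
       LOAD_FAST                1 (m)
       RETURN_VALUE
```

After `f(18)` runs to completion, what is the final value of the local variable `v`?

-18

LOAD_FAST_LOAD_FAST a,a → push 18,18. Stack: [18, 18]
BINARY_OP * → 18 * 18 = 324. Stack: [324]
STORE_FAST m → m=324. Stack: []
LOAD_FAST_LOAD_FAST m,a → push 324,18. Stack: [324, 18]
BINARY_OP // → 324 // 18 = 18. Stack: [18]
STORE_FAST x → x=18. Stack: []
LOAD_FAST_LOAD_FAST x,x → push 18,18. Stack: [18, 18]
BINARY_OP - → 18 - 18 = 0. Stack: [0]
LOAD_FAST a → push 18. Stack: [0, 18]
BINARY_OP - → 0 - 18 = -18. Stack: [-18]
STORE_FAST v → v=-18. Stack: []
LOAD_FAST m → push 324. Stack: [324]
RETURN_VALUE → return 324.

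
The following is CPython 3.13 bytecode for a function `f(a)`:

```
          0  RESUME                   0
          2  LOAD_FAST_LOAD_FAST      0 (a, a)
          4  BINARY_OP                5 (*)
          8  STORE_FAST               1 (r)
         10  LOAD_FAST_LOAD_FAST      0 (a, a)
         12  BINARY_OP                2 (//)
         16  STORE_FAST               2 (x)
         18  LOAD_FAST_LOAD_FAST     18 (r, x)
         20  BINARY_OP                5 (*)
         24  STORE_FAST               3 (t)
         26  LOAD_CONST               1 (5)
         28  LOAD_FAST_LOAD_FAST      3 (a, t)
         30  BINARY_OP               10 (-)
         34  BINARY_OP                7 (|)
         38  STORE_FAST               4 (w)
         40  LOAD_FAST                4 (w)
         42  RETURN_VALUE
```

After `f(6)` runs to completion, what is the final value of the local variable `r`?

36

LOAD_FAST_LOAD_FAST a,a → push 6,6. Stack: [6, 6]
BINARY_OP * → 6 * 6 = 36. Stack: [36]
STORE_FAST r → r=36. Stack: []
LOAD_FAST_LOAD_FAST a,a → push 6,6. Stack: [6, 6]
BINARY_OP // → 6 // 6 = 1. Stack: [1]
STORE_FAST x → x=1. Stack: []
LOAD_FAST_LOAD_FAST r,x → push 36,1. Stack: [36, 1]
BINARY_OP * → 36 * 1 = 36. Stack: [36]
STORE_FAST t → t=36. Stack: []
LOAD_CONST → push 5. Stack: [5]
LOAD_FAST_LOAD_FAST a,t → push 6,36. Stack: [5, 6, 36]
BINARY_OP - → 6 - 36 = -30. Stack: [5, -30]
BINARY_OP | → 5 | -30 = -25. Stack: [-25]
STORE_FAST w → w=-25. Stack: []
LOAD_FAST w → push -25. Stack: [-25]
RETURN_VALUE → return -25.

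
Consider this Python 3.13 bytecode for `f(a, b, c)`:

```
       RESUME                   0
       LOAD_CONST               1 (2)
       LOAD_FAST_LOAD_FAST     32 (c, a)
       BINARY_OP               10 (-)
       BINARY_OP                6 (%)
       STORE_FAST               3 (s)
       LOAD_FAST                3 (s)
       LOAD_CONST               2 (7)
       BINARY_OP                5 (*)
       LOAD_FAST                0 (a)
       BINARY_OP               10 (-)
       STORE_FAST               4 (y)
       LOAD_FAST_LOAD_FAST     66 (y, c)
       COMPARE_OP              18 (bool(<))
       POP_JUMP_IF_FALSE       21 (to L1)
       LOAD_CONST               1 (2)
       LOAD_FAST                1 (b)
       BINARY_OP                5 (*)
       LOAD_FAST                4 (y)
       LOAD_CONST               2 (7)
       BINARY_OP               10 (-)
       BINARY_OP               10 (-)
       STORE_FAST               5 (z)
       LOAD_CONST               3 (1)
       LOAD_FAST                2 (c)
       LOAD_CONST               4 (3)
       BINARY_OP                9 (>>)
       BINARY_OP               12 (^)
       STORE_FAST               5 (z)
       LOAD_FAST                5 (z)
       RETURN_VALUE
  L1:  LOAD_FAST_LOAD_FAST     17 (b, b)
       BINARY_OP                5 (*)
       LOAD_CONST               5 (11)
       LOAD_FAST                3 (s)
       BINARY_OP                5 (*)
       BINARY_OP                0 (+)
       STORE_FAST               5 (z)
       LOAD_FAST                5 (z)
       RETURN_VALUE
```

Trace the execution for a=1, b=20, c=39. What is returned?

LOAD_CONST → push 2. Stack: [2]
LOAD_FAST_LOAD_FAST c,a → push 39,1. Stack: [2, 39, 1]
BINARY_OP - → 39 - 1 = 38. Stack: [2, 38]
BINARY_OP % → 2 % 38 = 2. Stack: [2]
STORE_FAST s → s=2. Stack: []
LOAD_FAST s → push 2. Stack: [2]
LOAD_CONST → push 7. Stack: [2, 7]
BINARY_OP * → 2 * 7 = 14. Stack: [14]
LOAD_FAST a → push 1. Stack: [14, 1]
BINARY_OP - → 14 - 1 = 13. Stack: [13]
STORE_FAST y → y=13. Stack: []
LOAD_FAST_LOAD_FAST y,c → push 13,39. Stack: [13, 39]
COMPARE_OP bool(<) → 13 vs 39 = True. Stack: [True]
POP_JUMP_IF_FALSE → pop True; no jump. Stack: []
LOAD_CONST → push 2. Stack: [2]
LOAD_FAST b → push 20. Stack: [2, 20]
BINARY_OP * → 2 * 20 = 40. Stack: [40]
LOAD_FAST y → push 13. Stack: [40, 13]
LOAD_CONST → push 7. Stack: [40, 13, 7]
BINARY_OP - → 13 - 7 = 6. Stack: [40, 6]
BINARY_OP - → 40 - 6 = 34. Stack: [34]
STORE_FAST z → z=34. Stack: []
LOAD_CONST → push 1. Stack: [1]
LOAD_FAST c → push 39. Stack: [1, 39]
LOAD_CONST → push 3. Stack: [1, 39, 3]
BINARY_OP >> → 39 >> 3 = 4. Stack: [1, 4]
BINARY_OP ^ → 1 ^ 4 = 5. Stack: [5]
STORE_FAST z → z=5. Stack: []
LOAD_FAST z → push 5. Stack: [5]
RETURN_VALUE → return 5.

5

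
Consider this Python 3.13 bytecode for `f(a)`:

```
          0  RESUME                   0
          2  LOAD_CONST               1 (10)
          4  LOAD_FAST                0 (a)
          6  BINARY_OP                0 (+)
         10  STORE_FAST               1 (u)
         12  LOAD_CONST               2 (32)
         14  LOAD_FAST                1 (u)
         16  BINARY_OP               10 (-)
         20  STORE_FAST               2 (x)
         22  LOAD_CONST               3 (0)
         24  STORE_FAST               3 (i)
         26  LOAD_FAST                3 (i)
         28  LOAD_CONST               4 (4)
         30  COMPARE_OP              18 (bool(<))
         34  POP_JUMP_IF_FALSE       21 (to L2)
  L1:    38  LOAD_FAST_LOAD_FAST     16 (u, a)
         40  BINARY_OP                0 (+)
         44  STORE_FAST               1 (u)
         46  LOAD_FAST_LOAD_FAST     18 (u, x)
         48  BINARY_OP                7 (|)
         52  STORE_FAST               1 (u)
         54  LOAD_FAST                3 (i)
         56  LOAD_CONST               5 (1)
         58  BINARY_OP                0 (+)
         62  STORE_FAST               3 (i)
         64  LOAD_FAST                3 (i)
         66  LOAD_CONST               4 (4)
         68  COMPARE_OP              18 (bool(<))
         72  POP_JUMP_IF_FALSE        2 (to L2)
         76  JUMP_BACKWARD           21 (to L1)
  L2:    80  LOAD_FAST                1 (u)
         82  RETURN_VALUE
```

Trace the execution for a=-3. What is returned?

LOAD_CONST → push 10
LOAD_FAST a → push -3
BINARY_OP + → 10 + -3 = 7
STORE_FAST u → u=7
LOAD_CONST → push 32
LOAD_FAST u → push 7
BINARY_OP - → 32 - 7 = 25
STORE_FAST x → x=25
LOAD_CONST → push 0
STORE_FAST i → i=0
LOAD_FAST i → push 0
LOAD_CONST → push 4
COMPARE_OP bool(<) → 0 vs 4 = True
POP_JUMP_IF_FALSE → pop True; no jump
LOAD_FAST_LOAD_FAST u,a → push 7,-3
BINARY_OP + → 7 + -3 = 4
STORE_FAST u → u=4
LOAD_FAST_LOAD_FAST u,x → push 4,25
BINARY_OP | → 4 | 25 = 29
STORE_FAST u → u=29
LOAD_FAST i → push 0
LOAD_CONST → push 1
BINARY_OP + → 0 + 1 = 1
STORE_FAST i → i=1
LOAD_FAST i → push 1
LOAD_CONST → push 4
COMPARE_OP bool(<) → 1 vs 4 = True
POP_JUMP_IF_FALSE → pop True; no jump
LOAD_FAST_LOAD_FAST u,a → push 29,-3
BINARY_OP + → 29 + -3 = 26
STORE_FAST u → u=26
LOAD_FAST_LOAD_FAST u,x → push 26,25
BINARY_OP | → 26 | 25 = 27
STORE_FAST u → u=27
LOAD_FAST i → push 1
LOAD_CONST → push 1
BINARY_OP + → 1 + 1 = 2
STORE_FAST i → i=2
LOAD_FAST i → push 2
LOAD_CONST → push 4
COMPARE_OP bool(<) → 2 vs 4 = True
POP_JUMP_IF_FALSE → pop True; no jump
LOAD_FAST_LOAD_FAST u,a → push 27,-3
BINARY_OP + → 27 + -3 = 24
STORE_FAST u → u=24
LOAD_FAST_LOAD_FAST u,x → push 24,25
BINARY_OP | → 24 | 25 = 25
STORE_FAST u → u=25
LOAD_FAST i → push 2
LOAD_CONST → push 1
BINARY_OP + → 2 + 1 = 3
STORE_FAST i → i=3
LOAD_FAST i → push 3
LOAD_CONST → push 4
COMPARE_OP bool(<) → 3 vs 4 = True
POP_JUMP_IF_FALSE → pop True; no jump
LOAD_FAST_LOAD_FAST u,a → push 25,-3
BINARY_OP + → 25 + -3 = 22
STORE_FAST u → u=22
LOAD_FAST_LOAD_FAST u,x → push 22,25
BINARY_OP | → 22 | 25 = 31
STORE_FAST u → u=31
LOAD_FAST i → push 3
LOAD_CONST → push 1
BINARY_OP + → 3 + 1 = 4
STORE_FAST i → i=4
LOAD_FAST i → push 4
LOAD_CONST → push 4
COMPARE_OP bool(<) → 4 vs 4 = False
POP_JUMP_IF_FALSE → pop False; jump
LOAD_FAST u → push 31
RETURN_VALUE → return 31.

31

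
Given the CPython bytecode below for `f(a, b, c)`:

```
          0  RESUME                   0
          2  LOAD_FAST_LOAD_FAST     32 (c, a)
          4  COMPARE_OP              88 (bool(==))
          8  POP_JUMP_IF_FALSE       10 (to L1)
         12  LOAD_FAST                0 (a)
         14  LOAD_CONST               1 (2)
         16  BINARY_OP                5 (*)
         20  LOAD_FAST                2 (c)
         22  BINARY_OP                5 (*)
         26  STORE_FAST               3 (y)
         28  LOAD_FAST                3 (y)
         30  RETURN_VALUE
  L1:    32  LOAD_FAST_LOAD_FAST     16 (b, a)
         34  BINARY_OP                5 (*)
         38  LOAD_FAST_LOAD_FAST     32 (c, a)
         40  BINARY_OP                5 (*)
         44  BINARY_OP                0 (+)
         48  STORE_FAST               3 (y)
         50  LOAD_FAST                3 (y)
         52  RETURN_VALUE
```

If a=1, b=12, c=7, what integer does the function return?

19

LOAD_FAST_LOAD_FAST c,a → push 7,1. Stack: [7, 1]
COMPARE_OP bool(==) → 7 vs 1 = False. Stack: [False]
POP_JUMP_IF_FALSE → pop False; jump. Stack: []
LOAD_FAST_LOAD_FAST b,a → push 12,1. Stack: [12, 1]
BINARY_OP * → 12 * 1 = 12. Stack: [12]
LOAD_FAST_LOAD_FAST c,a → push 7,1. Stack: [12, 7, 1]
BINARY_OP * → 7 * 1 = 7. Stack: [12, 7]
BINARY_OP + → 12 + 7 = 19. Stack: [19]
STORE_FAST y → y=19. Stack: []
LOAD_FAST y → push 19. Stack: [19]
RETURN_VALUE → return 19.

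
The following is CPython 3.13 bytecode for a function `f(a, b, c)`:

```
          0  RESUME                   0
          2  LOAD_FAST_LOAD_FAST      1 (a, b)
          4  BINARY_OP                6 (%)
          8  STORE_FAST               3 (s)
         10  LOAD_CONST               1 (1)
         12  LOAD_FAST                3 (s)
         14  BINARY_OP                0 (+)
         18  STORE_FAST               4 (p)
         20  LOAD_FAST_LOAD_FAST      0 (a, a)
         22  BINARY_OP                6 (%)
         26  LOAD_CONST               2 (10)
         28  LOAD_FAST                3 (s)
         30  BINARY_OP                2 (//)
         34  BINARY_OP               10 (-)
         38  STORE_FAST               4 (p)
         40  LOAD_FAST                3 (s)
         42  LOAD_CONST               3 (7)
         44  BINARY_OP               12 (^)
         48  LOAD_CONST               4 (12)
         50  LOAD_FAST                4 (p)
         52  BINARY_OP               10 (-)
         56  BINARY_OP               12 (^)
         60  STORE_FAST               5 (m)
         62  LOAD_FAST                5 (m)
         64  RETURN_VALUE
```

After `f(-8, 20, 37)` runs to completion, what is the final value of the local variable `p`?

LOAD_FAST_LOAD_FAST a,b → push -8,20. Stack: [-8, 20]
BINARY_OP % → -8 % 20 = 12. Stack: [12]
STORE_FAST s → s=12. Stack: []
LOAD_CONST → push 1. Stack: [1]
LOAD_FAST s → push 12. Stack: [1, 12]
BINARY_OP + → 1 + 12 = 13. Stack: [13]
STORE_FAST p → p=13. Stack: []
LOAD_FAST_LOAD_FAST a,a → push -8,-8. Stack: [-8, -8]
BINARY_OP % → -8 % -8 = 0. Stack: [0]
LOAD_CONST → push 10. Stack: [0, 10]
LOAD_FAST s → push 12. Stack: [0, 10, 12]
BINARY_OP // → 10 // 12 = 0. Stack: [0, 0]
BINARY_OP - → 0 - 0 = 0. Stack: [0]
STORE_FAST p → p=0. Stack: []
LOAD_FAST s → push 12. Stack: [12]
LOAD_CONST → push 7. Stack: [12, 7]
BINARY_OP ^ → 12 ^ 7 = 11. Stack: [11]
LOAD_CONST → push 12. Stack: [11, 12]
LOAD_FAST p → push 0. Stack: [11, 12, 0]
BINARY_OP - → 12 - 0 = 12. Stack: [11, 12]
BINARY_OP ^ → 11 ^ 12 = 7. Stack: [7]
STORE_FAST m → m=7. Stack: []
LOAD_FAST m → push 7. Stack: [7]
RETURN_VALUE → return 7.

0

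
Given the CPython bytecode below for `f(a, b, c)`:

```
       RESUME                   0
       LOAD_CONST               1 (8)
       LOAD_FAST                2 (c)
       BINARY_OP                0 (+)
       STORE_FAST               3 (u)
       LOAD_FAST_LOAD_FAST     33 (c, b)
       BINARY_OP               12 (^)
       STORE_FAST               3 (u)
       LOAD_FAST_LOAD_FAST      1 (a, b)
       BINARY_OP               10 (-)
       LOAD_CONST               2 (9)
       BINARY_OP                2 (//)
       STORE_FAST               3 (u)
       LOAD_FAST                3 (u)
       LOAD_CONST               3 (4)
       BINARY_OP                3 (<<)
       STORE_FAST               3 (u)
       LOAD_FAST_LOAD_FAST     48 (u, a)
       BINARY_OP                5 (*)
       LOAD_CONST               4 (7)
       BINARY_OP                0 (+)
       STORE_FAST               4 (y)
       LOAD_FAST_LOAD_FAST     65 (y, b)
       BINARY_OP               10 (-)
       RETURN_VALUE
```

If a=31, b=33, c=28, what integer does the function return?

LOAD_CONST → push 8. Stack: [8]
LOAD_FAST c → push 28. Stack: [8, 28]
BINARY_OP + → 8 + 28 = 36. Stack: [36]
STORE_FAST u → u=36. Stack: []
LOAD_FAST_LOAD_FAST c,b → push 28,33. Stack: [28, 33]
BINARY_OP ^ → 28 ^ 33 = 61. Stack: [61]
STORE_FAST u → u=61. Stack: []
LOAD_FAST_LOAD_FAST a,b → push 31,33. Stack: [31, 33]
BINARY_OP - → 31 - 33 = -2. Stack: [-2]
LOAD_CONST → push 9. Stack: [-2, 9]
BINARY_OP // → -2 // 9 = -1. Stack: [-1]
STORE_FAST u → u=-1. Stack: []
LOAD_FAST u → push -1. Stack: [-1]
LOAD_CONST → push 4. Stack: [-1, 4]
BINARY_OP << → -1 << 4 = -16. Stack: [-16]
STORE_FAST u → u=-16. Stack: []
LOAD_FAST_LOAD_FAST u,a → push -16,31. Stack: [-16, 31]
BINARY_OP * → -16 * 31 = -496. Stack: [-496]
LOAD_CONST → push 7. Stack: [-496, 7]
BINARY_OP + → -496 + 7 = -489. Stack: [-489]
STORE_FAST y → y=-489. Stack: []
LOAD_FAST_LOAD_FAST y,b → push -489,33. Stack: [-489, 33]
BINARY_OP - → -489 - 33 = -522. Stack: [-522]
RETURN_VALUE → return -522.

-522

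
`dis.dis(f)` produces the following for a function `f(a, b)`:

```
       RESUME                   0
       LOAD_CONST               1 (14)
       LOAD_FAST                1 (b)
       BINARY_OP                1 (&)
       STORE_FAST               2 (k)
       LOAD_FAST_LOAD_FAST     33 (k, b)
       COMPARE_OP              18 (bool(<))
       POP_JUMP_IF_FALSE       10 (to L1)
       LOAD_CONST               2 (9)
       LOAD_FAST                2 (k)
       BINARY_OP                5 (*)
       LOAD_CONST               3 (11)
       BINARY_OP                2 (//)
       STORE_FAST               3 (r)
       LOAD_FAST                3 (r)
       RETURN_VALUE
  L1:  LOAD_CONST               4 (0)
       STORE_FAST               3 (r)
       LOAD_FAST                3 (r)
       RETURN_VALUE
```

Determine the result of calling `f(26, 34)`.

1

LOAD_CONST → push 14. Stack: [14]
LOAD_FAST b → push 34. Stack: [14, 34]
BINARY_OP & → 14 & 34 = 2. Stack: [2]
STORE_FAST k → k=2. Stack: []
LOAD_FAST_LOAD_FAST k,b → push 2,34. Stack: [2, 34]
COMPARE_OP bool(<) → 2 vs 34 = True. Stack: [True]
POP_JUMP_IF_FALSE → pop True; no jump. Stack: []
LOAD_CONST → push 9. Stack: [9]
LOAD_FAST k → push 2. Stack: [9, 2]
BINARY_OP * → 9 * 2 = 18. Stack: [18]
LOAD_CONST → push 11. Stack: [18, 11]
BINARY_OP // → 18 // 11 = 1. Stack: [1]
STORE_FAST r → r=1. Stack: []
LOAD_FAST r → push 1. Stack: [1]
RETURN_VALUE → return 1.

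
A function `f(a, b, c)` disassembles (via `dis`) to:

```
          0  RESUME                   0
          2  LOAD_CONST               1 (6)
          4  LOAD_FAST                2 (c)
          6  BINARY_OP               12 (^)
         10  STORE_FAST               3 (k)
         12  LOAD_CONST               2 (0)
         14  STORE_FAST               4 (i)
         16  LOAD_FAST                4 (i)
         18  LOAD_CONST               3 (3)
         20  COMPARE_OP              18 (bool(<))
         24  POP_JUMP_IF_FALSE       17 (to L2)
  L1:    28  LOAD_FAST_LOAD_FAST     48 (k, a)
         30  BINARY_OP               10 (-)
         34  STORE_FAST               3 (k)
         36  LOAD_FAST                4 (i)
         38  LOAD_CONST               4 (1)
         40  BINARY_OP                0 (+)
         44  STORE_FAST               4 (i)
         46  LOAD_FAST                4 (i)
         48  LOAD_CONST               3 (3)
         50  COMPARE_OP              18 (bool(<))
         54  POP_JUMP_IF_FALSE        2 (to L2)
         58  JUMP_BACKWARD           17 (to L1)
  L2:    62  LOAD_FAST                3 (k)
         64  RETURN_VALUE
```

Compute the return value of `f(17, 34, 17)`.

LOAD_CONST → push 6. Stack: [6]
LOAD_FAST c → push 17. Stack: [6, 17]
BINARY_OP ^ → 6 ^ 17 = 23. Stack: [23]
STORE_FAST k → k=23. Stack: []
LOAD_CONST → push 0. Stack: [0]
STORE_FAST i → i=0. Stack: []
LOAD_FAST i → push 0. Stack: [0]
LOAD_CONST → push 3. Stack: [0, 3]
COMPARE_OP bool(<) → 0 vs 3 = True. Stack: [True]
POP_JUMP_IF_FALSE → pop True; no jump. Stack: []
LOAD_FAST_LOAD_FAST k,a → push 23,17. Stack: [23, 17]
BINARY_OP - → 23 - 17 = 6. Stack: [6]
STORE_FAST k → k=6. Stack: []
LOAD_FAST i → push 0. Stack: [0]
LOAD_CONST → push 1. Stack: [0, 1]
BINARY_OP + → 0 + 1 = 1. Stack: [1]
STORE_FAST i → i=1. Stack: []
LOAD_FAST i → push 1. Stack: [1]
LOAD_CONST → push 3. Stack: [1, 3]
COMPARE_OP bool(<) → 1 vs 3 = True. Stack: [True]
POP_JUMP_IF_FALSE → pop True; no jump. Stack: []
LOAD_FAST_LOAD_FAST k,a → push 6,17. Stack: [6, 17]
BINARY_OP - → 6 - 17 = -11. Stack: [-11]
STORE_FAST k → k=-11. Stack: []
LOAD_FAST i → push 1. Stack: [1]
LOAD_CONST → push 1. Stack: [1, 1]
BINARY_OP + → 1 + 1 = 2. Stack: [2]
STORE_FAST i → i=2. Stack: []
LOAD_FAST i → push 2. Stack: [2]
LOAD_CONST → push 3. Stack: [2, 3]
COMPARE_OP bool(<) → 2 vs 3 = True. Stack: [True]
POP_JUMP_IF_FALSE → pop True; no jump. Stack: []
LOAD_FAST_LOAD_FAST k,a → push -11,17. Stack: [-11, 17]
BINARY_OP - → -11 - 17 = -28. Stack: [-28]
STORE_FAST k → k=-28. Stack: []
LOAD_FAST i → push 2. Stack: [2]
LOAD_CONST → push 1. Stack: [2, 1]
BINARY_OP + → 2 + 1 = 3. Stack: [3]
STORE_FAST i → i=3. Stack: []
LOAD_FAST i → push 3. Stack: [3]
LOAD_CONST → push 3. Stack: [3, 3]
COMPARE_OP bool(<) → 3 vs 3 = False. Stack: [False]
POP_JUMP_IF_FALSE → pop False; jump. Stack: []
LOAD_FAST k → push -28. Stack: [-28]
RETURN_VALUE → return -28.

-28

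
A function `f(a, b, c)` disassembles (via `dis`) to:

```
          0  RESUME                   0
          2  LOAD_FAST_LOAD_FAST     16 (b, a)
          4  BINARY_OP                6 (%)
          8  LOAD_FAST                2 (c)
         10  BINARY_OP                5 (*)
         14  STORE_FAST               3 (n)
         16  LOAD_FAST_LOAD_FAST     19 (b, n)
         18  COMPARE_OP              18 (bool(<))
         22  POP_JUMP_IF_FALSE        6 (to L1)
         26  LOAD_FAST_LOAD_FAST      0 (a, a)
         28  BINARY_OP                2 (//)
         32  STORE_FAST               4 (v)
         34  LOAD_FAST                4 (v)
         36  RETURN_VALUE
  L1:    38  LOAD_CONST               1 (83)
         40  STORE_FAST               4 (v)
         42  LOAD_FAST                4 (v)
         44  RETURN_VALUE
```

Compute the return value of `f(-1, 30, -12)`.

83

LOAD_FAST_LOAD_FAST b,a → push 30,-1. Stack: [30, -1]
BINARY_OP % → 30 % -1 = 0. Stack: [0]
LOAD_FAST c → push -12. Stack: [0, -12]
BINARY_OP * → 0 * -12 = 0. Stack: [0]
STORE_FAST n → n=0. Stack: []
LOAD_FAST_LOAD_FAST b,n → push 30,0. Stack: [30, 0]
COMPARE_OP bool(<) → 30 vs 0 = False. Stack: [False]
POP_JUMP_IF_FALSE → pop False; jump. Stack: []
LOAD_CONST → push 83. Stack: [83]
STORE_FAST v → v=83. Stack: []
LOAD_FAST v → push 83. Stack: [83]
RETURN_VALUE → return 83.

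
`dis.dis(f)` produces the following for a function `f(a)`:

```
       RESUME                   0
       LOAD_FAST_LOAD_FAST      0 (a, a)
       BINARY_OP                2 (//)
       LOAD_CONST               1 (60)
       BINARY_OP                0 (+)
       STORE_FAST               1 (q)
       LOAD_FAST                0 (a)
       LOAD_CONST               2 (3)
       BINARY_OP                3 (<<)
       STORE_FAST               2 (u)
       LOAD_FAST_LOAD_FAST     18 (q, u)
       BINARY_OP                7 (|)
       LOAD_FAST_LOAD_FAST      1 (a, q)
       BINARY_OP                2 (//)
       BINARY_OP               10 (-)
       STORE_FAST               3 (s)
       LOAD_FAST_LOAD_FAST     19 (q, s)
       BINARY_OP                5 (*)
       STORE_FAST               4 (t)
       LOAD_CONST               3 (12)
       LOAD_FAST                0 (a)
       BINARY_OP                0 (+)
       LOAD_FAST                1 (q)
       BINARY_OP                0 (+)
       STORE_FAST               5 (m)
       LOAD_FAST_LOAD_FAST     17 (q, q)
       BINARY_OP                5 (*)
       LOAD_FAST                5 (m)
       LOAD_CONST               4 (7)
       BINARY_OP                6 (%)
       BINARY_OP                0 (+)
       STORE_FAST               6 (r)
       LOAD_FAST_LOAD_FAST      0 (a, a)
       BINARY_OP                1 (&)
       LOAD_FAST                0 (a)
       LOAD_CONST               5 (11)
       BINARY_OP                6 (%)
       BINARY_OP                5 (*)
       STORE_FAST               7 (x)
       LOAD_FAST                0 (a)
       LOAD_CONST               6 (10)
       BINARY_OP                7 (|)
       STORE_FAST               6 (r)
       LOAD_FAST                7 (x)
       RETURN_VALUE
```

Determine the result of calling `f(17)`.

LOAD_FAST_LOAD_FAST a,a → push 17,17. Stack: [17, 17]
BINARY_OP // → 17 // 17 = 1. Stack: [1]
LOAD_CONST → push 60. Stack: [1, 60]
BINARY_OP + → 1 + 60 = 61. Stack: [61]
STORE_FAST q → q=61. Stack: []
LOAD_FAST a → push 17. Stack: [17]
LOAD_CONST → push 3. Stack: [17, 3]
BINARY_OP << → 17 << 3 = 136. Stack: [136]
STORE_FAST u → u=136. Stack: []
LOAD_FAST_LOAD_FAST q,u → push 61,136. Stack: [61, 136]
BINARY_OP | → 61 | 136 = 189. Stack: [189]
LOAD_FAST_LOAD_FAST a,q → push 17,61. Stack: [189, 17, 61]
BINARY_OP // → 17 // 61 = 0. Stack: [189, 0]
BINARY_OP - → 189 - 0 = 189. Stack: [189]
STORE_FAST s → s=189. Stack: []
LOAD_FAST_LOAD_FAST q,s → push 61,189. Stack: [61, 189]
BINARY_OP * → 61 * 189 = 11529. Stack: [11529]
STORE_FAST t → t=11529. Stack: []
LOAD_CONST → push 12. Stack: [12]
LOAD_FAST a → push 17. Stack: [12, 17]
BINARY_OP + → 12 + 17 = 29. Stack: [29]
LOAD_FAST q → push 61. Stack: [29, 61]
BINARY_OP + → 29 + 61 = 90. Stack: [90]
STORE_FAST m → m=90. Stack: []
LOAD_FAST_LOAD_FAST q,q → push 61,61. Stack: [61, 61]
BINARY_OP * → 61 * 61 = 3721. Stack: [3721]
LOAD_FAST m → push 90. Stack: [3721, 90]
LOAD_CONST → push 7. Stack: [3721, 90, 7]
BINARY_OP % → 90 % 7 = 6. Stack: [3721, 6]
BINARY_OP + → 3721 + 6 = 3727. Stack: [3727]
STORE_FAST r → r=3727. Stack: []
LOAD_FAST_LOAD_FAST a,a → push 17,17. Stack: [17, 17]
BINARY_OP & → 17 & 17 = 17. Stack: [17]
LOAD_FAST a → push 17. Stack: [17, 17]
LOAD_CONST → push 11. Stack: [17, 17, 11]
BINARY_OP % → 17 % 11 = 6. Stack: [17, 6]
BINARY_OP * → 17 * 6 = 102. Stack: [102]
STORE_FAST x → x=102. Stack: []
LOAD_FAST a → push 17. Stack: [17]
LOAD_CONST → push 10. Stack: [17, 10]
BINARY_OP | → 17 | 10 = 27. Stack: [27]
STORE_FAST r → r=27. Stack: []
LOAD_FAST x → push 102. Stack: [102]
RETURN_VALUE → return 102.

102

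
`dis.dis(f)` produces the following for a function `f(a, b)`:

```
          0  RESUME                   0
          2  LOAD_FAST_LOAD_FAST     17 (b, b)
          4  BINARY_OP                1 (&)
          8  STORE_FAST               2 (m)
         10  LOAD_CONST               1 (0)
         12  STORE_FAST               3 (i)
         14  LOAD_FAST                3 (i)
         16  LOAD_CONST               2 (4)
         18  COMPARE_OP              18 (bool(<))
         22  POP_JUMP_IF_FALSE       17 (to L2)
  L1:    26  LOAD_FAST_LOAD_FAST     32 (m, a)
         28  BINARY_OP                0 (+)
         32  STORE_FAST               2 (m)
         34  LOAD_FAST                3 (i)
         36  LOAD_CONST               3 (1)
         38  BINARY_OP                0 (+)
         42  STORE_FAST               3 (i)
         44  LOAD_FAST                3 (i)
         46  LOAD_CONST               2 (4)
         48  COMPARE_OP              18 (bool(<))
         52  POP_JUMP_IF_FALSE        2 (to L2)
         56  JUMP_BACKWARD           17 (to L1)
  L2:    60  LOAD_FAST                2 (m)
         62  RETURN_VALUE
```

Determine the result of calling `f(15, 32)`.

LOAD_FAST_LOAD_FAST b,b → push 32,32. Stack: [32, 32]
BINARY_OP & → 32 & 32 = 32. Stack: [32]
STORE_FAST m → m=32. Stack: []
LOAD_CONST → push 0. Stack: [0]
STORE_FAST i → i=0. Stack: []
LOAD_FAST i → push 0. Stack: [0]
LOAD_CONST → push 4. Stack: [0, 4]
COMPARE_OP bool(<) → 0 vs 4 = True. Stack: [True]
POP_JUMP_IF_FALSE → pop True; no jump. Stack: []
LOAD_FAST_LOAD_FAST m,a → push 32,15. Stack: [32, 15]
BINARY_OP + → 32 + 15 = 47. Stack: [47]
STORE_FAST m → m=47. Stack: []
LOAD_FAST i → push 0. Stack: [0]
LOAD_CONST → push 1. Stack: [0, 1]
BINARY_OP + → 0 + 1 = 1. Stack: [1]
STORE_FAST i → i=1. Stack: []
LOAD_FAST i → push 1. Stack: [1]
LOAD_CONST → push 4. Stack: [1, 4]
COMPARE_OP bool(<) → 1 vs 4 = True. Stack: [True]
POP_JUMP_IF_FALSE → pop True; no jump. Stack: []
LOAD_FAST_LOAD_FAST m,a → push 47,15. Stack: [47, 15]
BINARY_OP + → 47 + 15 = 62. Stack: [62]
STORE_FAST m → m=62. Stack: []
LOAD_FAST i → push 1. Stack: [1]
LOAD_CONST → push 1. Stack: [1, 1]
BINARY_OP + → 1 + 1 = 2. Stack: [2]
STORE_FAST i → i=2. Stack: []
LOAD_FAST i → push 2. Stack: [2]
LOAD_CONST → push 4. Stack: [2, 4]
COMPARE_OP bool(<) → 2 vs 4 = True. Stack: [True]
POP_JUMP_IF_FALSE → pop True; no jump. Stack: []
LOAD_FAST_LOAD_FAST m,a → push 62,15. Stack: [62, 15]
BINARY_OP + → 62 + 15 = 77. Stack: [77]
STORE_FAST m → m=77. Stack: []
LOAD_FAST i → push 2. Stack: [2]
LOAD_CONST → push 1. Stack: [2, 1]
BINARY_OP + → 2 + 1 = 3. Stack: [3]
STORE_FAST i → i=3. Stack: []
LOAD_FAST i → push 3. Stack: [3]
LOAD_CONST → push 4. Stack: [3, 4]
COMPARE_OP bool(<) → 3 vs 4 = True. Stack: [True]
POP_JUMP_IF_FALSE → pop True; no jump. Stack: []
LOAD_FAST_LOAD_FAST m,a → push 77,15. Stack: [77, 15]
BINARY_OP + → 77 + 15 = 92. Stack: [92]
STORE_FAST m → m=92. Stack: []
LOAD_FAST i → push 3. Stack: [3]
LOAD_CONST → push 1. Stack: [3, 1]
BINARY_OP + → 3 + 1 = 4. Stack: [4]
STORE_FAST i → i=4. Stack: []
LOAD_FAST i → push 4. Stack: [4]
LOAD_CONST → push 4. Stack: [4, 4]
COMPARE_OP bool(<) → 4 vs 4 = False. Stack: [False]
POP_JUMP_IF_FALSE → pop False; jump. Stack: []
LOAD_FAST m → push 92. Stack: [92]
RETURN_VALUE → return 92.

92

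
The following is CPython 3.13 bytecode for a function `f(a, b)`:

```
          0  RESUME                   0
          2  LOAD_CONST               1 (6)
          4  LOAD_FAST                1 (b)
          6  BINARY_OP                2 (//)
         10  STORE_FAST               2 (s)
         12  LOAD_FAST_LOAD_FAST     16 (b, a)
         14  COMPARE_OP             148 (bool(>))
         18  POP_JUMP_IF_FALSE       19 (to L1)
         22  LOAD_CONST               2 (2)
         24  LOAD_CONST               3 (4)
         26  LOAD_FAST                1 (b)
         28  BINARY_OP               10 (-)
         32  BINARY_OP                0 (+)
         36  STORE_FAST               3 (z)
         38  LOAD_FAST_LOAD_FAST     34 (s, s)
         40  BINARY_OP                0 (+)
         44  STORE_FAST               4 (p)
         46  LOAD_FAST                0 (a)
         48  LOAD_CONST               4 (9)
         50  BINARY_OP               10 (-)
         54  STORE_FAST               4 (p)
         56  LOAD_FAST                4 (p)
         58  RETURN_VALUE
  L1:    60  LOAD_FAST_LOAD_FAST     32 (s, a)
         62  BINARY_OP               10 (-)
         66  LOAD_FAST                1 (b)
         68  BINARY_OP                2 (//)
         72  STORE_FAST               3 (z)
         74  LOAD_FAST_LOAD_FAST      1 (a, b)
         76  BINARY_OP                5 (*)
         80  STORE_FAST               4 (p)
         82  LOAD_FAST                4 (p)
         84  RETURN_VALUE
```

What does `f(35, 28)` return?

LOAD_CONST → push 6. Stack: [6]
LOAD_FAST b → push 28. Stack: [6, 28]
BINARY_OP // → 6 // 28 = 0. Stack: [0]
STORE_FAST s → s=0. Stack: []
LOAD_FAST_LOAD_FAST b,a → push 28,35. Stack: [28, 35]
COMPARE_OP bool(>) → 28 vs 35 = False. Stack: [False]
POP_JUMP_IF_FALSE → pop False; jump. Stack: []
LOAD_FAST_LOAD_FAST s,a → push 0,35. Stack: [0, 35]
BINARY_OP - → 0 - 35 = -35. Stack: [-35]
LOAD_FAST b → push 28. Stack: [-35, 28]
BINARY_OP // → -35 // 28 = -2. Stack: [-2]
STORE_FAST z → z=-2. Stack: []
LOAD_FAST_LOAD_FAST a,b → push 35,28. Stack: [35, 28]
BINARY_OP * → 35 * 28 = 980. Stack: [980]
STORE_FAST p → p=980. Stack: []
LOAD_FAST p → push 980. Stack: [980]
RETURN_VALUE → return 980.

980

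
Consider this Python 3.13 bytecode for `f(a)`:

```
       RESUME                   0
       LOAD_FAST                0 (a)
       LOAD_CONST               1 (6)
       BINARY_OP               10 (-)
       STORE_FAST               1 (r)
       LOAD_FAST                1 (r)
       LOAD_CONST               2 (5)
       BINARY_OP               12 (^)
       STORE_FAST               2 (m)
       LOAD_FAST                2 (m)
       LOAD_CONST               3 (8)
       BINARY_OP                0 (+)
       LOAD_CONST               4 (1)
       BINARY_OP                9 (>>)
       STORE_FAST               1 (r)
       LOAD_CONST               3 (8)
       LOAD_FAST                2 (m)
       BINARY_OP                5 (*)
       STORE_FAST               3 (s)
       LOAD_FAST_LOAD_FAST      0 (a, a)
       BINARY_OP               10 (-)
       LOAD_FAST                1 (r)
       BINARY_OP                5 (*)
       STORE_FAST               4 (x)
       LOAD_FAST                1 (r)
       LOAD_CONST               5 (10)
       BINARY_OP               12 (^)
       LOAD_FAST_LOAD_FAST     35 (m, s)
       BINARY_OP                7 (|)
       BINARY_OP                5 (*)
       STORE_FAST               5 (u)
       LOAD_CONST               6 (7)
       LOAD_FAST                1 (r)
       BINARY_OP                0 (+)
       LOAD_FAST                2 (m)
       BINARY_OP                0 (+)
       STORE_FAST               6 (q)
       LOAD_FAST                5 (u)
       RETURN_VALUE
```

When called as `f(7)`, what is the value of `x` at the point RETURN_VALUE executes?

LOAD_FAST a → push 7. Stack: [7]
LOAD_CONST → push 6. Stack: [7, 6]
BINARY_OP - → 7 - 6 = 1. Stack: [1]
STORE_FAST r → r=1. Stack: []
LOAD_FAST r → push 1. Stack: [1]
LOAD_CONST → push 5. Stack: [1, 5]
BINARY_OP ^ → 1 ^ 5 = 4. Stack: [4]
STORE_FAST m → m=4. Stack: []
LOAD_FAST m → push 4. Stack: [4]
LOAD_CONST → push 8. Stack: [4, 8]
BINARY_OP + → 4 + 8 = 12. Stack: [12]
LOAD_CONST → push 1. Stack: [12, 1]
BINARY_OP >> → 12 >> 1 = 6. Stack: [6]
STORE_FAST r → r=6. Stack: []
LOAD_CONST → push 8. Stack: [8]
LOAD_FAST m → push 4. Stack: [8, 4]
BINARY_OP * → 8 * 4 = 32. Stack: [32]
STORE_FAST s → s=32. Stack: []
LOAD_FAST_LOAD_FAST a,a → push 7,7. Stack: [7, 7]
BINARY_OP - → 7 - 7 = 0. Stack: [0]
LOAD_FAST r → push 6. Stack: [0, 6]
BINARY_OP * → 0 * 6 = 0. Stack: [0]
STORE_FAST x → x=0. Stack: []
LOAD_FAST r → push 6. Stack: [6]
LOAD_CONST → push 10. Stack: [6, 10]
BINARY_OP ^ → 6 ^ 10 = 12. Stack: [12]
LOAD_FAST_LOAD_FAST m,s → push 4,32. Stack: [12, 4, 32]
BINARY_OP | → 4 | 32 = 36. Stack: [12, 36]
BINARY_OP * → 12 * 36 = 432. Stack: [432]
STORE_FAST u → u=432. Stack: []
LOAD_CONST → push 7. Stack: [7]
LOAD_FAST r → push 6. Stack: [7, 6]
BINARY_OP + → 7 + 6 = 13. Stack: [13]
LOAD_FAST m → push 4. Stack: [13, 4]
BINARY_OP + → 13 + 4 = 17. Stack: [17]
STORE_FAST q → q=17. Stack: []
LOAD_FAST u → push 432. Stack: [432]
RETURN_VALUE → return 432.

0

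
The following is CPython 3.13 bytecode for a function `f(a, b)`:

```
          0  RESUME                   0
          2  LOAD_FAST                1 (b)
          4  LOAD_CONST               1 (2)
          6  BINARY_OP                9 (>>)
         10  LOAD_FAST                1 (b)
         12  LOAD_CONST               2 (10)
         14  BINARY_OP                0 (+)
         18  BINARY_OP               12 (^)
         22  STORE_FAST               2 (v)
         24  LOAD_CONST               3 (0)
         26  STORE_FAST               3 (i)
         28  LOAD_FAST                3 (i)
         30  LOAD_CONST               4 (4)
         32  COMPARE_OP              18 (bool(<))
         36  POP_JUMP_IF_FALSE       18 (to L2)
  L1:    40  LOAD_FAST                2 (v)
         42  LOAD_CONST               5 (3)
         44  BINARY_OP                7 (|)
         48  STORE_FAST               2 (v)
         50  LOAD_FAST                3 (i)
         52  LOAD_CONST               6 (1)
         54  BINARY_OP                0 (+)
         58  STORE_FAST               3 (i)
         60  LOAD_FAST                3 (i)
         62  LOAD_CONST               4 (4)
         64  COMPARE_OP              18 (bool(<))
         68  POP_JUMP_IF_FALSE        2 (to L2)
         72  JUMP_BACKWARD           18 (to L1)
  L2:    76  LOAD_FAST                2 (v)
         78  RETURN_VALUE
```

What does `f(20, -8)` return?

LOAD_FAST b → push -8. Stack: [-8]
LOAD_CONST → push 2. Stack: [-8, 2]
BINARY_OP >> → -8 >> 2 = -2. Stack: [-2]
LOAD_FAST b → push -8. Stack: [-2, -8]
LOAD_CONST → push 10. Stack: [-2, -8, 10]
BINARY_OP + → -8 + 10 = 2. Stack: [-2, 2]
BINARY_OP ^ → -2 ^ 2 = -4. Stack: [-4]
STORE_FAST v → v=-4. Stack: []
LOAD_CONST → push 0. Stack: [0]
STORE_FAST i → i=0. Stack: []
LOAD_FAST i → push 0. Stack: [0]
LOAD_CONST → push 4. Stack: [0, 4]
COMPARE_OP bool(<) → 0 vs 4 = True. Stack: [True]
POP_JUMP_IF_FALSE → pop True; no jump. Stack: []
LOAD_FAST v → push -4. Stack: [-4]
LOAD_CONST → push 3. Stack: [-4, 3]
BINARY_OP | → -4 | 3 = -1. Stack: [-1]
STORE_FAST v → v=-1. Stack: []
LOAD_FAST i → push 0. Stack: [0]
LOAD_CONST → push 1. Stack: [0, 1]
BINARY_OP + → 0 + 1 = 1. Stack: [1]
STORE_FAST i → i=1. Stack: []
LOAD_FAST i → push 1. Stack: [1]
LOAD_CONST → push 4. Stack: [1, 4]
COMPARE_OP bool(<) → 1 vs 4 = True. Stack: [True]
POP_JUMP_IF_FALSE → pop True; no jump. Stack: []
LOAD_FAST v → push -1. Stack: [-1]
LOAD_CONST → push 3. Stack: [-1, 3]
BINARY_OP | → -1 | 3 = -1. Stack: [-1]
STORE_FAST v → v=-1. Stack: []
LOAD_FAST i → push 1. Stack: [1]
LOAD_CONST → push 1. Stack: [1, 1]
BINARY_OP + → 1 + 1 = 2. Stack: [2]
STORE_FAST i → i=2. Stack: []
LOAD_FAST i → push 2. Stack: [2]
LOAD_CONST → push 4. Stack: [2, 4]
COMPARE_OP bool(<) → 2 vs 4 = True. Stack: [True]
POP_JUMP_IF_FALSE → pop True; no jump. Stack: []
LOAD_FAST v → push -1. Stack: [-1]
LOAD_CONST → push 3. Stack: [-1, 3]
BINARY_OP | → -1 | 3 = -1. Stack: [-1]
STORE_FAST v → v=-1. Stack: []
LOAD_FAST i → push 2. Stack: [2]
LOAD_CONST → push 1. Stack: [2, 1]
BINARY_OP + → 2 + 1 = 3. Stack: [3]
STORE_FAST i → i=3. Stack: []
LOAD_FAST i → push 3. Stack: [3]
LOAD_CONST → push 4. Stack: [3, 4]
COMPARE_OP bool(<) → 3 vs 4 = True. Stack: [True]
POP_JUMP_IF_FALSE → pop True; no jump. Stack: []
LOAD_FAST v → push -1. Stack: [-1]
LOAD_CONST → push 3. Stack: [-1, 3]
BINARY_OP | → -1 | 3 = -1. Stack: [-1]
STORE_FAST v → v=-1. Stack: []
LOAD_FAST i → push 3. Stack: [3]
LOAD_CONST → push 1. Stack: [3, 1]
BINARY_OP + → 3 + 1 = 4. Stack: [4]
STORE_FAST i → i=4. Stack: []
LOAD_FAST i → push 4. Stack: [4]
LOAD_CONST → push 4. Stack: [4, 4]
COMPARE_OP bool(<) → 4 vs 4 = False. Stack: [False]
POP_JUMP_IF_FALSE → pop False; jump. Stack: []
LOAD_FAST v → push -1. Stack: [-1]
RETURN_VALUE → return -1.

-1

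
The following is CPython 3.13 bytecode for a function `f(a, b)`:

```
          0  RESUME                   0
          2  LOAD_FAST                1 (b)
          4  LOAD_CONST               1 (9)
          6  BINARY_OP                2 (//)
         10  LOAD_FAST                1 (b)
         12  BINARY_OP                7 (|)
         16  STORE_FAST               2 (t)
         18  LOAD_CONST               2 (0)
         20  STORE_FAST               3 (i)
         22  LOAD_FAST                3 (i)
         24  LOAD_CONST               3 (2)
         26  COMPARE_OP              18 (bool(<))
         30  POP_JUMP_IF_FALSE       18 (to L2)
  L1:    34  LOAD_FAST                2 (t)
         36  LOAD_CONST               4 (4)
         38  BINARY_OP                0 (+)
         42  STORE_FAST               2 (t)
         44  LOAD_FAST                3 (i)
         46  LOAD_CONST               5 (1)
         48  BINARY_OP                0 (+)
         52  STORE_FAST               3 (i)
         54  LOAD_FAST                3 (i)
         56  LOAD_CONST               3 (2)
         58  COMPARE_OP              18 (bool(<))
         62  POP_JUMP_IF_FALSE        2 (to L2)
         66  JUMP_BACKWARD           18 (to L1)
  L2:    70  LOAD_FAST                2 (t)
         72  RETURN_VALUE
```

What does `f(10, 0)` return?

8

LOAD_FAST b → push 0. Stack: [0]
LOAD_CONST → push 9. Stack: [0, 9]
BINARY_OP // → 0 // 9 = 0. Stack: [0]
LOAD_FAST b → push 0. Stack: [0, 0]
BINARY_OP | → 0 | 0 = 0. Stack: [0]
STORE_FAST t → t=0. Stack: []
LOAD_CONST → push 0. Stack: [0]
STORE_FAST i → i=0. Stack: []
LOAD_FAST i → push 0. Stack: [0]
LOAD_CONST → push 2. Stack: [0, 2]
COMPARE_OP bool(<) → 0 vs 2 = True. Stack: [True]
POP_JUMP_IF_FALSE → pop True; no jump. Stack: []
LOAD_FAST t → push 0. Stack: [0]
LOAD_CONST → push 4. Stack: [0, 4]
BINARY_OP + → 0 + 4 = 4. Stack: [4]
STORE_FAST t → t=4. Stack: []
LOAD_FAST i → push 0. Stack: [0]
LOAD_CONST → push 1. Stack: [0, 1]
BINARY_OP + → 0 + 1 = 1. Stack: [1]
STORE_FAST i → i=1. Stack: []
LOAD_FAST i → push 1. Stack: [1]
LOAD_CONST → push 2. Stack: [1, 2]
COMPARE_OP bool(<) → 1 vs 2 = True. Stack: [True]
POP_JUMP_IF_FALSE → pop True; no jump. Stack: []
LOAD_FAST t → push 4. Stack: [4]
LOAD_CONST → push 4. Stack: [4, 4]
BINARY_OP + → 4 + 4 = 8. Stack: [8]
STORE_FAST t → t=8. Stack: []
LOAD_FAST i → push 1. Stack: [1]
LOAD_CONST → push 1. Stack: [1, 1]
BINARY_OP + → 1 + 1 = 2. Stack: [2]
STORE_FAST i → i=2. Stack: []
LOAD_FAST i → push 2. Stack: [2]
LOAD_CONST → push 2. Stack: [2, 2]
COMPARE_OP bool(<) → 2 vs 2 = False. Stack: [False]
POP_JUMP_IF_FALSE → pop False; jump. Stack: []
LOAD_FAST t → push 8. Stack: [8]
RETURN_VALUE → return 8.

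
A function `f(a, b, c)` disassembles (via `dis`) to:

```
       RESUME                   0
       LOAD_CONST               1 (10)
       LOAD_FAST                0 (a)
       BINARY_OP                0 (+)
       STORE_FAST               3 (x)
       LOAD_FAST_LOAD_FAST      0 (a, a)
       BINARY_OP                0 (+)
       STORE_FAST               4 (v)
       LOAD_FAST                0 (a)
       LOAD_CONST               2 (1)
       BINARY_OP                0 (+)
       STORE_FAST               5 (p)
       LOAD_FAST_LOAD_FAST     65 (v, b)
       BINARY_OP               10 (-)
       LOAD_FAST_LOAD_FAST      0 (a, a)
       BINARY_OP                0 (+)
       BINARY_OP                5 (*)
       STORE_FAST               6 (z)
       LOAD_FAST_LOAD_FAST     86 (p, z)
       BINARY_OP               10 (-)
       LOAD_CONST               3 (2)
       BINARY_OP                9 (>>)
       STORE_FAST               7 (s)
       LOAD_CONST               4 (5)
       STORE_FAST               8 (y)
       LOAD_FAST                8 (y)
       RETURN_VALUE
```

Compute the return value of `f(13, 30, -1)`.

5

LOAD_CONST → push 10. Stack: [10]
LOAD_FAST a → push 13. Stack: [10, 13]
BINARY_OP + → 10 + 13 = 23. Stack: [23]
STORE_FAST x → x=23. Stack: []
LOAD_FAST_LOAD_FAST a,a → push 13,13. Stack: [13, 13]
BINARY_OP + → 13 + 13 = 26. Stack: [26]
STORE_FAST v → v=26. Stack: []
LOAD_FAST a → push 13. Stack: [13]
LOAD_CONST → push 1. Stack: [13, 1]
BINARY_OP + → 13 + 1 = 14. Stack: [14]
STORE_FAST p → p=14. Stack: []
LOAD_FAST_LOAD_FAST v,b → push 26,30. Stack: [26, 30]
BINARY_OP - → 26 - 30 = -4. Stack: [-4]
LOAD_FAST_LOAD_FAST a,a → push 13,13. Stack: [-4, 13, 13]
BINARY_OP + → 13 + 13 = 26. Stack: [-4, 26]
BINARY_OP * → -4 * 26 = -104. Stack: [-104]
STORE_FAST z → z=-104. Stack: []
LOAD_FAST_LOAD_FAST p,z → push 14,-104. Stack: [14, -104]
BINARY_OP - → 14 - -104 = 118. Stack: [118]
LOAD_CONST → push 2. Stack: [118, 2]
BINARY_OP >> → 118 >> 2 = 29. Stack: [29]
STORE_FAST s → s=29. Stack: []
LOAD_CONST → push 5. Stack: [5]
STORE_FAST y → y=5. Stack: []
LOAD_FAST y → push 5. Stack: [5]
RETURN_VALUE → return 5.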